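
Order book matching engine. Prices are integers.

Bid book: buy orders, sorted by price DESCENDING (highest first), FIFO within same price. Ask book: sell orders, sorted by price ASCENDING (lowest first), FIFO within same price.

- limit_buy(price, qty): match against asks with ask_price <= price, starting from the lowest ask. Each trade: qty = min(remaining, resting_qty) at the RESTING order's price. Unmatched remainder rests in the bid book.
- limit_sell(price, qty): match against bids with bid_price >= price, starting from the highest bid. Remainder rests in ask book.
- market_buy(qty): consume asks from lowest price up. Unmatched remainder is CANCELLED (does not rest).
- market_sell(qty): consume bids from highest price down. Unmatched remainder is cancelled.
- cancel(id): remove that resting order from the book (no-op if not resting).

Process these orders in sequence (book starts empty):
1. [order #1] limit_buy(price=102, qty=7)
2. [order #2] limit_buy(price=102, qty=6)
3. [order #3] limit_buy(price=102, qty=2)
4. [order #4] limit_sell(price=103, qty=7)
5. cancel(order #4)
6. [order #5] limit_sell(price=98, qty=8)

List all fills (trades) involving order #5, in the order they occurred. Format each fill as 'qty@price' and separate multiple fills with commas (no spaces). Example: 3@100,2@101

After op 1 [order #1] limit_buy(price=102, qty=7): fills=none; bids=[#1:7@102] asks=[-]
After op 2 [order #2] limit_buy(price=102, qty=6): fills=none; bids=[#1:7@102 #2:6@102] asks=[-]
After op 3 [order #3] limit_buy(price=102, qty=2): fills=none; bids=[#1:7@102 #2:6@102 #3:2@102] asks=[-]
After op 4 [order #4] limit_sell(price=103, qty=7): fills=none; bids=[#1:7@102 #2:6@102 #3:2@102] asks=[#4:7@103]
After op 5 cancel(order #4): fills=none; bids=[#1:7@102 #2:6@102 #3:2@102] asks=[-]
After op 6 [order #5] limit_sell(price=98, qty=8): fills=#1x#5:7@102 #2x#5:1@102; bids=[#2:5@102 #3:2@102] asks=[-]

Answer: 7@102,1@102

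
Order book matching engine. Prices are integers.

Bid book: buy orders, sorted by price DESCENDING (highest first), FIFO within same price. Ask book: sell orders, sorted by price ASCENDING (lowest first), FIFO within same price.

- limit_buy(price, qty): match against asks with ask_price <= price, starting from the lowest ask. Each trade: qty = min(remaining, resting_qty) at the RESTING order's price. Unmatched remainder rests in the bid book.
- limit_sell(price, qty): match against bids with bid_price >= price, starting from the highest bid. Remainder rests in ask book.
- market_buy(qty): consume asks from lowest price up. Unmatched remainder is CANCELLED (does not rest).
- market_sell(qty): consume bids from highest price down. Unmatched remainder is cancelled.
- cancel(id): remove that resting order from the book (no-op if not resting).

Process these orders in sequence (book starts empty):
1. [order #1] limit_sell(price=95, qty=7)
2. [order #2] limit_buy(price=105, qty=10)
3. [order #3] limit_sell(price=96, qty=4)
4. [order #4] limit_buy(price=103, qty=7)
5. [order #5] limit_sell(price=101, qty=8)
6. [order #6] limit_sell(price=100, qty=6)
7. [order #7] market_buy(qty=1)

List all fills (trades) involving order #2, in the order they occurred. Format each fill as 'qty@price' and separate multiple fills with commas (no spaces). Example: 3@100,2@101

After op 1 [order #1] limit_sell(price=95, qty=7): fills=none; bids=[-] asks=[#1:7@95]
After op 2 [order #2] limit_buy(price=105, qty=10): fills=#2x#1:7@95; bids=[#2:3@105] asks=[-]
After op 3 [order #3] limit_sell(price=96, qty=4): fills=#2x#3:3@105; bids=[-] asks=[#3:1@96]
After op 4 [order #4] limit_buy(price=103, qty=7): fills=#4x#3:1@96; bids=[#4:6@103] asks=[-]
After op 5 [order #5] limit_sell(price=101, qty=8): fills=#4x#5:6@103; bids=[-] asks=[#5:2@101]
After op 6 [order #6] limit_sell(price=100, qty=6): fills=none; bids=[-] asks=[#6:6@100 #5:2@101]
After op 7 [order #7] market_buy(qty=1): fills=#7x#6:1@100; bids=[-] asks=[#6:5@100 #5:2@101]

Answer: 7@95,3@105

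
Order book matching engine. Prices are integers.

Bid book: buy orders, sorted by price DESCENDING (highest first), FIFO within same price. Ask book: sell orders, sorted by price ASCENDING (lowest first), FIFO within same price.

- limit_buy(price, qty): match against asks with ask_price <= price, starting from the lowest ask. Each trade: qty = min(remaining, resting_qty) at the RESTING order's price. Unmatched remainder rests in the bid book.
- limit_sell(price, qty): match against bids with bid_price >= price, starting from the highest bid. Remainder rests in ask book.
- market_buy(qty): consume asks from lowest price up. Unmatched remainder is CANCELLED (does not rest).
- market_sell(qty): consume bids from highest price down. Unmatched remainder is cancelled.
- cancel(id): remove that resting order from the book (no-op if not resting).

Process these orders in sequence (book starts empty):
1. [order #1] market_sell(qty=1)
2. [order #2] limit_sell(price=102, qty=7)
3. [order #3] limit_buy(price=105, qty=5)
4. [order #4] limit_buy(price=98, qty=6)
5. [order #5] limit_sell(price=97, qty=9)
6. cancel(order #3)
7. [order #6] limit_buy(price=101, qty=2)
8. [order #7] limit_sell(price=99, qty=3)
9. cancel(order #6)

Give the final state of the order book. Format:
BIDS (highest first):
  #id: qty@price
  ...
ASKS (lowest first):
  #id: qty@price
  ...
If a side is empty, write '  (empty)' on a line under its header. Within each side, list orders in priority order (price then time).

After op 1 [order #1] market_sell(qty=1): fills=none; bids=[-] asks=[-]
After op 2 [order #2] limit_sell(price=102, qty=7): fills=none; bids=[-] asks=[#2:7@102]
After op 3 [order #3] limit_buy(price=105, qty=5): fills=#3x#2:5@102; bids=[-] asks=[#2:2@102]
After op 4 [order #4] limit_buy(price=98, qty=6): fills=none; bids=[#4:6@98] asks=[#2:2@102]
After op 5 [order #5] limit_sell(price=97, qty=9): fills=#4x#5:6@98; bids=[-] asks=[#5:3@97 #2:2@102]
After op 6 cancel(order #3): fills=none; bids=[-] asks=[#5:3@97 #2:2@102]
After op 7 [order #6] limit_buy(price=101, qty=2): fills=#6x#5:2@97; bids=[-] asks=[#5:1@97 #2:2@102]
After op 8 [order #7] limit_sell(price=99, qty=3): fills=none; bids=[-] asks=[#5:1@97 #7:3@99 #2:2@102]
After op 9 cancel(order #6): fills=none; bids=[-] asks=[#5:1@97 #7:3@99 #2:2@102]

Answer: BIDS (highest first):
  (empty)
ASKS (lowest first):
  #5: 1@97
  #7: 3@99
  #2: 2@102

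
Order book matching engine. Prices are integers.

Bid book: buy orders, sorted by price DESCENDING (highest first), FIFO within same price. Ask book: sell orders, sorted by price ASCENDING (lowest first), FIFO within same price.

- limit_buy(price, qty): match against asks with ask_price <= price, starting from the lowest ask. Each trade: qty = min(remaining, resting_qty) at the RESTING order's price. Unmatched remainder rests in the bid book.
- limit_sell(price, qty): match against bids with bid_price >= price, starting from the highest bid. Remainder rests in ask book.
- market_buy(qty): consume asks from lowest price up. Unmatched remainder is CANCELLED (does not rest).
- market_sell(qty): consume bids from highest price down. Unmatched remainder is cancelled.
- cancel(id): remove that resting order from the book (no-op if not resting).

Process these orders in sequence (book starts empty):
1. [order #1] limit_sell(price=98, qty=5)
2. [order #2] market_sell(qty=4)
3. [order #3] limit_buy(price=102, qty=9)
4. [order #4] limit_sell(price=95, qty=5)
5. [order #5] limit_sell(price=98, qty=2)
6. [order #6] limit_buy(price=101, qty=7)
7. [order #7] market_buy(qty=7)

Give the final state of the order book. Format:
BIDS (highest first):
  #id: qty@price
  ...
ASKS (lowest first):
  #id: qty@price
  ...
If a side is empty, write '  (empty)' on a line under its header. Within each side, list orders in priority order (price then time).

After op 1 [order #1] limit_sell(price=98, qty=5): fills=none; bids=[-] asks=[#1:5@98]
After op 2 [order #2] market_sell(qty=4): fills=none; bids=[-] asks=[#1:5@98]
After op 3 [order #3] limit_buy(price=102, qty=9): fills=#3x#1:5@98; bids=[#3:4@102] asks=[-]
After op 4 [order #4] limit_sell(price=95, qty=5): fills=#3x#4:4@102; bids=[-] asks=[#4:1@95]
After op 5 [order #5] limit_sell(price=98, qty=2): fills=none; bids=[-] asks=[#4:1@95 #5:2@98]
After op 6 [order #6] limit_buy(price=101, qty=7): fills=#6x#4:1@95 #6x#5:2@98; bids=[#6:4@101] asks=[-]
After op 7 [order #7] market_buy(qty=7): fills=none; bids=[#6:4@101] asks=[-]

Answer: BIDS (highest first):
  #6: 4@101
ASKS (lowest first):
  (empty)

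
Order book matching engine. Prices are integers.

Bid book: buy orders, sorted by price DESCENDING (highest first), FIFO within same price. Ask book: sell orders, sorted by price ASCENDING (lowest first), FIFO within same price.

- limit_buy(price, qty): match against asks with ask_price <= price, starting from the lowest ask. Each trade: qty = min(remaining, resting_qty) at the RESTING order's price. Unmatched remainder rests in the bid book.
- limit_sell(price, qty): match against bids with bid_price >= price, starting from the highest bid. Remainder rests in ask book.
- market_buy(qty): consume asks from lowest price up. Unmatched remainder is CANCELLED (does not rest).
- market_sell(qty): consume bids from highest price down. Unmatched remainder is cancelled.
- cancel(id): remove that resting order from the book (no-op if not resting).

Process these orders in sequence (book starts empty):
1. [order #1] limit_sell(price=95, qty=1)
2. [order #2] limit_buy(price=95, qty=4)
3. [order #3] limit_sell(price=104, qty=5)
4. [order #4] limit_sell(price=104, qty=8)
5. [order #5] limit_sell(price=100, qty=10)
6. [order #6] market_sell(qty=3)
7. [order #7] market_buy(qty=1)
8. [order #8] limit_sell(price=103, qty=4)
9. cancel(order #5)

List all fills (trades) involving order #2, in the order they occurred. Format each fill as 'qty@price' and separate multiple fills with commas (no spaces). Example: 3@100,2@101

After op 1 [order #1] limit_sell(price=95, qty=1): fills=none; bids=[-] asks=[#1:1@95]
After op 2 [order #2] limit_buy(price=95, qty=4): fills=#2x#1:1@95; bids=[#2:3@95] asks=[-]
After op 3 [order #3] limit_sell(price=104, qty=5): fills=none; bids=[#2:3@95] asks=[#3:5@104]
After op 4 [order #4] limit_sell(price=104, qty=8): fills=none; bids=[#2:3@95] asks=[#3:5@104 #4:8@104]
After op 5 [order #5] limit_sell(price=100, qty=10): fills=none; bids=[#2:3@95] asks=[#5:10@100 #3:5@104 #4:8@104]
After op 6 [order #6] market_sell(qty=3): fills=#2x#6:3@95; bids=[-] asks=[#5:10@100 #3:5@104 #4:8@104]
After op 7 [order #7] market_buy(qty=1): fills=#7x#5:1@100; bids=[-] asks=[#5:9@100 #3:5@104 #4:8@104]
After op 8 [order #8] limit_sell(price=103, qty=4): fills=none; bids=[-] asks=[#5:9@100 #8:4@103 #3:5@104 #4:8@104]
After op 9 cancel(order #5): fills=none; bids=[-] asks=[#8:4@103 #3:5@104 #4:8@104]

Answer: 1@95,3@95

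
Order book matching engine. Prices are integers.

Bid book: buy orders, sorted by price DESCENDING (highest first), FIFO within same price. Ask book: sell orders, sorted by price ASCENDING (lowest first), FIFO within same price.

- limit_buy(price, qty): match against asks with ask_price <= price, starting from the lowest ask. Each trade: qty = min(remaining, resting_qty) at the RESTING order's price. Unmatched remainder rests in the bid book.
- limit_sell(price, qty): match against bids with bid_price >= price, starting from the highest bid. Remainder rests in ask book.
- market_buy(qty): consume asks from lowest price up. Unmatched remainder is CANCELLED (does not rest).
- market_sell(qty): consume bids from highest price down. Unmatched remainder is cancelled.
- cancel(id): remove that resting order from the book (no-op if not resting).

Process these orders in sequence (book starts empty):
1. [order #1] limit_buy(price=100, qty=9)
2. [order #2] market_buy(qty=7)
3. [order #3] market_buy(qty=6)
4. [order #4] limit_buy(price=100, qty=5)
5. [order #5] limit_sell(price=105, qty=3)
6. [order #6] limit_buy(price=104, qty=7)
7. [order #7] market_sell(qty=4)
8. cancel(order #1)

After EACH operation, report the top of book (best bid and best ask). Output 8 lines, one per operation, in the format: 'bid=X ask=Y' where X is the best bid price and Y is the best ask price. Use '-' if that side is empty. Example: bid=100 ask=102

After op 1 [order #1] limit_buy(price=100, qty=9): fills=none; bids=[#1:9@100] asks=[-]
After op 2 [order #2] market_buy(qty=7): fills=none; bids=[#1:9@100] asks=[-]
After op 3 [order #3] market_buy(qty=6): fills=none; bids=[#1:9@100] asks=[-]
After op 4 [order #4] limit_buy(price=100, qty=5): fills=none; bids=[#1:9@100 #4:5@100] asks=[-]
After op 5 [order #5] limit_sell(price=105, qty=3): fills=none; bids=[#1:9@100 #4:5@100] asks=[#5:3@105]
After op 6 [order #6] limit_buy(price=104, qty=7): fills=none; bids=[#6:7@104 #1:9@100 #4:5@100] asks=[#5:3@105]
After op 7 [order #7] market_sell(qty=4): fills=#6x#7:4@104; bids=[#6:3@104 #1:9@100 #4:5@100] asks=[#5:3@105]
After op 8 cancel(order #1): fills=none; bids=[#6:3@104 #4:5@100] asks=[#5:3@105]

Answer: bid=100 ask=-
bid=100 ask=-
bid=100 ask=-
bid=100 ask=-
bid=100 ask=105
bid=104 ask=105
bid=104 ask=105
bid=104 ask=105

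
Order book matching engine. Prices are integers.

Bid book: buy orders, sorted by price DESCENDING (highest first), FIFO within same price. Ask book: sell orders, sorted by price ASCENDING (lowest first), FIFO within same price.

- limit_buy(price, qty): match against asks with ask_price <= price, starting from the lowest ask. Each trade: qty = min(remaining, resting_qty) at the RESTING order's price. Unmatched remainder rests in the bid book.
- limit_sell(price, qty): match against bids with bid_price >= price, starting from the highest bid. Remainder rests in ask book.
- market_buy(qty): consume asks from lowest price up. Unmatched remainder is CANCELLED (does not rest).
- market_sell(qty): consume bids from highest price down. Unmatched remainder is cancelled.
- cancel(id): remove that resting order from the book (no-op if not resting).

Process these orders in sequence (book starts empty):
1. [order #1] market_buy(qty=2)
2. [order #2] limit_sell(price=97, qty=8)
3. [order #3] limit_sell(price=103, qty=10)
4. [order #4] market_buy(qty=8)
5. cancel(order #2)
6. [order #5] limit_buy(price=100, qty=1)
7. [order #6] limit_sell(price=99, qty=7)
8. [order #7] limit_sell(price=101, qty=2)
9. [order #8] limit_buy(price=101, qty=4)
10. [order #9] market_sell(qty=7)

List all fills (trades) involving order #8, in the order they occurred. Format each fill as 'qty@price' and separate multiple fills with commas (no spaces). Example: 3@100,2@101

Answer: 4@99

Derivation:
After op 1 [order #1] market_buy(qty=2): fills=none; bids=[-] asks=[-]
After op 2 [order #2] limit_sell(price=97, qty=8): fills=none; bids=[-] asks=[#2:8@97]
After op 3 [order #3] limit_sell(price=103, qty=10): fills=none; bids=[-] asks=[#2:8@97 #3:10@103]
After op 4 [order #4] market_buy(qty=8): fills=#4x#2:8@97; bids=[-] asks=[#3:10@103]
After op 5 cancel(order #2): fills=none; bids=[-] asks=[#3:10@103]
After op 6 [order #5] limit_buy(price=100, qty=1): fills=none; bids=[#5:1@100] asks=[#3:10@103]
After op 7 [order #6] limit_sell(price=99, qty=7): fills=#5x#6:1@100; bids=[-] asks=[#6:6@99 #3:10@103]
After op 8 [order #7] limit_sell(price=101, qty=2): fills=none; bids=[-] asks=[#6:6@99 #7:2@101 #3:10@103]
After op 9 [order #8] limit_buy(price=101, qty=4): fills=#8x#6:4@99; bids=[-] asks=[#6:2@99 #7:2@101 #3:10@103]
After op 10 [order #9] market_sell(qty=7): fills=none; bids=[-] asks=[#6:2@99 #7:2@101 #3:10@103]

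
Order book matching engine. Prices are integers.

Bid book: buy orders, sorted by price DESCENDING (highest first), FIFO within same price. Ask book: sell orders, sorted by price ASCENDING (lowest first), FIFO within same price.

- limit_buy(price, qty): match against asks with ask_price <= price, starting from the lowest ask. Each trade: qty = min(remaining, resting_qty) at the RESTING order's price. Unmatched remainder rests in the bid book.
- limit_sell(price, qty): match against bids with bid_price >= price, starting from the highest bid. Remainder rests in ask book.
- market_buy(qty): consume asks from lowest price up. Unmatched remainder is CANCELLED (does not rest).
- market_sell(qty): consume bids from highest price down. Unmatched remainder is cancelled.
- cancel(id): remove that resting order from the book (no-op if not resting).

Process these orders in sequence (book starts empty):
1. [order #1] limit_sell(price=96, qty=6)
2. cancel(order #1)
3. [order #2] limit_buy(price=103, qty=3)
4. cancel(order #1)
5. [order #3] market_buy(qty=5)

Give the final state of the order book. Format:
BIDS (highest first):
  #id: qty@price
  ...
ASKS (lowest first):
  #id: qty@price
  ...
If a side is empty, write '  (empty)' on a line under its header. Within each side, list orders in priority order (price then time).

After op 1 [order #1] limit_sell(price=96, qty=6): fills=none; bids=[-] asks=[#1:6@96]
After op 2 cancel(order #1): fills=none; bids=[-] asks=[-]
After op 3 [order #2] limit_buy(price=103, qty=3): fills=none; bids=[#2:3@103] asks=[-]
After op 4 cancel(order #1): fills=none; bids=[#2:3@103] asks=[-]
After op 5 [order #3] market_buy(qty=5): fills=none; bids=[#2:3@103] asks=[-]

Answer: BIDS (highest first):
  #2: 3@103
ASKS (lowest first):
  (empty)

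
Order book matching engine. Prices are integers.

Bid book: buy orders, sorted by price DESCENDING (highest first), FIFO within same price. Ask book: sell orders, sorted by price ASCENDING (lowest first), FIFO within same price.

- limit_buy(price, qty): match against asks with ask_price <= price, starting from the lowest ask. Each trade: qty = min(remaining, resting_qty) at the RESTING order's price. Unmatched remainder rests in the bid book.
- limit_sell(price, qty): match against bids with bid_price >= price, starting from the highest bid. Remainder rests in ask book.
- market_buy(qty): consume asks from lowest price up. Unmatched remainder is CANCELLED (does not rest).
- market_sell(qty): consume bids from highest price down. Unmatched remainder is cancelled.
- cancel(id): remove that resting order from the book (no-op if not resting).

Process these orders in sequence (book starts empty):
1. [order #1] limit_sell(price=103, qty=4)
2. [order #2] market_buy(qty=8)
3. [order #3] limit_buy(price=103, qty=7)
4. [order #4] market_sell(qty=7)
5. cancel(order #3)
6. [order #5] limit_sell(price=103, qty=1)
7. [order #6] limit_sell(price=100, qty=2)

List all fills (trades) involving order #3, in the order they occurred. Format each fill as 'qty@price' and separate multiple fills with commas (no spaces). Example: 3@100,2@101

Answer: 7@103

Derivation:
After op 1 [order #1] limit_sell(price=103, qty=4): fills=none; bids=[-] asks=[#1:4@103]
After op 2 [order #2] market_buy(qty=8): fills=#2x#1:4@103; bids=[-] asks=[-]
After op 3 [order #3] limit_buy(price=103, qty=7): fills=none; bids=[#3:7@103] asks=[-]
After op 4 [order #4] market_sell(qty=7): fills=#3x#4:7@103; bids=[-] asks=[-]
After op 5 cancel(order #3): fills=none; bids=[-] asks=[-]
After op 6 [order #5] limit_sell(price=103, qty=1): fills=none; bids=[-] asks=[#5:1@103]
After op 7 [order #6] limit_sell(price=100, qty=2): fills=none; bids=[-] asks=[#6:2@100 #5:1@103]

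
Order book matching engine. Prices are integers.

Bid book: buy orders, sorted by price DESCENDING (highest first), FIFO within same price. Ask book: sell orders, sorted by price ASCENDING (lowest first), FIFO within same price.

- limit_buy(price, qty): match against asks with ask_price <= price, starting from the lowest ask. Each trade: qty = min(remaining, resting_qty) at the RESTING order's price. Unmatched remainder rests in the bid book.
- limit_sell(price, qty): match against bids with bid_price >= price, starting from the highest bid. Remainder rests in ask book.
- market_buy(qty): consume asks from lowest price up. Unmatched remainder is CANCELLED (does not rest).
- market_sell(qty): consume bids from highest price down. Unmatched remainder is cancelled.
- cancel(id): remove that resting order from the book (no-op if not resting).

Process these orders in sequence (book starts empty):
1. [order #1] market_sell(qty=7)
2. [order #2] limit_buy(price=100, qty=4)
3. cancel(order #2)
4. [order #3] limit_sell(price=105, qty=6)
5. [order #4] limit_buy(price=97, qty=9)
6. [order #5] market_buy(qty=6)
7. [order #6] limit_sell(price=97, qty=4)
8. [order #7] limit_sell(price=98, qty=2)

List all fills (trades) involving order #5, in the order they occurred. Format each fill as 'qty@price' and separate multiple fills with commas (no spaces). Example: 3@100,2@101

Answer: 6@105

Derivation:
After op 1 [order #1] market_sell(qty=7): fills=none; bids=[-] asks=[-]
After op 2 [order #2] limit_buy(price=100, qty=4): fills=none; bids=[#2:4@100] asks=[-]
After op 3 cancel(order #2): fills=none; bids=[-] asks=[-]
After op 4 [order #3] limit_sell(price=105, qty=6): fills=none; bids=[-] asks=[#3:6@105]
After op 5 [order #4] limit_buy(price=97, qty=9): fills=none; bids=[#4:9@97] asks=[#3:6@105]
After op 6 [order #5] market_buy(qty=6): fills=#5x#3:6@105; bids=[#4:9@97] asks=[-]
After op 7 [order #6] limit_sell(price=97, qty=4): fills=#4x#6:4@97; bids=[#4:5@97] asks=[-]
After op 8 [order #7] limit_sell(price=98, qty=2): fills=none; bids=[#4:5@97] asks=[#7:2@98]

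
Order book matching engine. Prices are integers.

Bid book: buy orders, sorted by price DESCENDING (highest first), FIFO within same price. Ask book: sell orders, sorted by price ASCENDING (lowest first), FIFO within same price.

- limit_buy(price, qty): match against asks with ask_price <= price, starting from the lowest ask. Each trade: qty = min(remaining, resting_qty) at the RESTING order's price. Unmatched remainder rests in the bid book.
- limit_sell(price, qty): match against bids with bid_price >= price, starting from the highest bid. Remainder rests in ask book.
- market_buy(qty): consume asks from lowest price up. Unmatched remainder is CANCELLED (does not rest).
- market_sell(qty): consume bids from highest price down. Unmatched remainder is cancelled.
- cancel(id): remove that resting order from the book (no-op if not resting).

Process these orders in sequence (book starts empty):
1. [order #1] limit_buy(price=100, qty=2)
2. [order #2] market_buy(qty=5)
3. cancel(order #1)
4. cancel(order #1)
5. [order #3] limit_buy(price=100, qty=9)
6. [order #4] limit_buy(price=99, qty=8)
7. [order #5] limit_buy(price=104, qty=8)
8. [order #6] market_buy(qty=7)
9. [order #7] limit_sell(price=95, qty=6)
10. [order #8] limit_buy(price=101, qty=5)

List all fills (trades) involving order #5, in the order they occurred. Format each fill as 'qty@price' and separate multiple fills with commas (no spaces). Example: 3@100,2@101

After op 1 [order #1] limit_buy(price=100, qty=2): fills=none; bids=[#1:2@100] asks=[-]
After op 2 [order #2] market_buy(qty=5): fills=none; bids=[#1:2@100] asks=[-]
After op 3 cancel(order #1): fills=none; bids=[-] asks=[-]
After op 4 cancel(order #1): fills=none; bids=[-] asks=[-]
After op 5 [order #3] limit_buy(price=100, qty=9): fills=none; bids=[#3:9@100] asks=[-]
After op 6 [order #4] limit_buy(price=99, qty=8): fills=none; bids=[#3:9@100 #4:8@99] asks=[-]
After op 7 [order #5] limit_buy(price=104, qty=8): fills=none; bids=[#5:8@104 #3:9@100 #4:8@99] asks=[-]
After op 8 [order #6] market_buy(qty=7): fills=none; bids=[#5:8@104 #3:9@100 #4:8@99] asks=[-]
After op 9 [order #7] limit_sell(price=95, qty=6): fills=#5x#7:6@104; bids=[#5:2@104 #3:9@100 #4:8@99] asks=[-]
After op 10 [order #8] limit_buy(price=101, qty=5): fills=none; bids=[#5:2@104 #8:5@101 #3:9@100 #4:8@99] asks=[-]

Answer: 6@104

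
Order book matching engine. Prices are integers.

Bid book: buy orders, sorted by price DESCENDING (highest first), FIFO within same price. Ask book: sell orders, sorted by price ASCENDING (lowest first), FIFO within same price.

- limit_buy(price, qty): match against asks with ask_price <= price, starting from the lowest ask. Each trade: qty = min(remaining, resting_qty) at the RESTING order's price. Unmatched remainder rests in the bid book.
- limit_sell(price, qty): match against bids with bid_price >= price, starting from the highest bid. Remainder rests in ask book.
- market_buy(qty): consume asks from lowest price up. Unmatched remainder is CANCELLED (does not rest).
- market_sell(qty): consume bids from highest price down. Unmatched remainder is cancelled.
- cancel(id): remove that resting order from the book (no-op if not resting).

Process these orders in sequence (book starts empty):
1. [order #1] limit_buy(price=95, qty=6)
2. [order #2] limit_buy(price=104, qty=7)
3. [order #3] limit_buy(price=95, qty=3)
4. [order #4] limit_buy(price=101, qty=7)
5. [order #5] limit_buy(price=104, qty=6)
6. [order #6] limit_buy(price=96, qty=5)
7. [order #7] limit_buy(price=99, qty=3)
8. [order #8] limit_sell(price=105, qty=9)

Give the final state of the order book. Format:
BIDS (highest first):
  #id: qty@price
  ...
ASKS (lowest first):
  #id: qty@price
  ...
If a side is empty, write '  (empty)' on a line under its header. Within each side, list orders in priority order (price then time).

Answer: BIDS (highest first):
  #2: 7@104
  #5: 6@104
  #4: 7@101
  #7: 3@99
  #6: 5@96
  #1: 6@95
  #3: 3@95
ASKS (lowest first):
  #8: 9@105

Derivation:
After op 1 [order #1] limit_buy(price=95, qty=6): fills=none; bids=[#1:6@95] asks=[-]
After op 2 [order #2] limit_buy(price=104, qty=7): fills=none; bids=[#2:7@104 #1:6@95] asks=[-]
After op 3 [order #3] limit_buy(price=95, qty=3): fills=none; bids=[#2:7@104 #1:6@95 #3:3@95] asks=[-]
After op 4 [order #4] limit_buy(price=101, qty=7): fills=none; bids=[#2:7@104 #4:7@101 #1:6@95 #3:3@95] asks=[-]
After op 5 [order #5] limit_buy(price=104, qty=6): fills=none; bids=[#2:7@104 #5:6@104 #4:7@101 #1:6@95 #3:3@95] asks=[-]
After op 6 [order #6] limit_buy(price=96, qty=5): fills=none; bids=[#2:7@104 #5:6@104 #4:7@101 #6:5@96 #1:6@95 #3:3@95] asks=[-]
After op 7 [order #7] limit_buy(price=99, qty=3): fills=none; bids=[#2:7@104 #5:6@104 #4:7@101 #7:3@99 #6:5@96 #1:6@95 #3:3@95] asks=[-]
After op 8 [order #8] limit_sell(price=105, qty=9): fills=none; bids=[#2:7@104 #5:6@104 #4:7@101 #7:3@99 #6:5@96 #1:6@95 #3:3@95] asks=[#8:9@105]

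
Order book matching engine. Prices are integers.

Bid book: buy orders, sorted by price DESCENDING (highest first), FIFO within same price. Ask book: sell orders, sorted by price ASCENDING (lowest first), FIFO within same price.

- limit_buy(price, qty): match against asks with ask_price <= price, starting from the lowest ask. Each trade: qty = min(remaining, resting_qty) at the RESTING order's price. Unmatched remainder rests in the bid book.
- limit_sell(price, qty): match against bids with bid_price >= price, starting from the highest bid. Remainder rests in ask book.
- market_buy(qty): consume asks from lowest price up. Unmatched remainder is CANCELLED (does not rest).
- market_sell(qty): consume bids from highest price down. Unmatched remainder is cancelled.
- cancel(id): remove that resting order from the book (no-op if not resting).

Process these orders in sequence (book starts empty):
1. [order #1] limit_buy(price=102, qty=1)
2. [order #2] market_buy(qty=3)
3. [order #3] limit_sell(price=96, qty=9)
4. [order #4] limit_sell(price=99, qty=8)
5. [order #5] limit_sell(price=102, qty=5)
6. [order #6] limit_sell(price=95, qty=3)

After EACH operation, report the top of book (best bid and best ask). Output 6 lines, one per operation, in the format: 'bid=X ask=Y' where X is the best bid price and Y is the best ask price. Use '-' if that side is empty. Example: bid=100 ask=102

After op 1 [order #1] limit_buy(price=102, qty=1): fills=none; bids=[#1:1@102] asks=[-]
After op 2 [order #2] market_buy(qty=3): fills=none; bids=[#1:1@102] asks=[-]
After op 3 [order #3] limit_sell(price=96, qty=9): fills=#1x#3:1@102; bids=[-] asks=[#3:8@96]
After op 4 [order #4] limit_sell(price=99, qty=8): fills=none; bids=[-] asks=[#3:8@96 #4:8@99]
After op 5 [order #5] limit_sell(price=102, qty=5): fills=none; bids=[-] asks=[#3:8@96 #4:8@99 #5:5@102]
After op 6 [order #6] limit_sell(price=95, qty=3): fills=none; bids=[-] asks=[#6:3@95 #3:8@96 #4:8@99 #5:5@102]

Answer: bid=102 ask=-
bid=102 ask=-
bid=- ask=96
bid=- ask=96
bid=- ask=96
bid=- ask=95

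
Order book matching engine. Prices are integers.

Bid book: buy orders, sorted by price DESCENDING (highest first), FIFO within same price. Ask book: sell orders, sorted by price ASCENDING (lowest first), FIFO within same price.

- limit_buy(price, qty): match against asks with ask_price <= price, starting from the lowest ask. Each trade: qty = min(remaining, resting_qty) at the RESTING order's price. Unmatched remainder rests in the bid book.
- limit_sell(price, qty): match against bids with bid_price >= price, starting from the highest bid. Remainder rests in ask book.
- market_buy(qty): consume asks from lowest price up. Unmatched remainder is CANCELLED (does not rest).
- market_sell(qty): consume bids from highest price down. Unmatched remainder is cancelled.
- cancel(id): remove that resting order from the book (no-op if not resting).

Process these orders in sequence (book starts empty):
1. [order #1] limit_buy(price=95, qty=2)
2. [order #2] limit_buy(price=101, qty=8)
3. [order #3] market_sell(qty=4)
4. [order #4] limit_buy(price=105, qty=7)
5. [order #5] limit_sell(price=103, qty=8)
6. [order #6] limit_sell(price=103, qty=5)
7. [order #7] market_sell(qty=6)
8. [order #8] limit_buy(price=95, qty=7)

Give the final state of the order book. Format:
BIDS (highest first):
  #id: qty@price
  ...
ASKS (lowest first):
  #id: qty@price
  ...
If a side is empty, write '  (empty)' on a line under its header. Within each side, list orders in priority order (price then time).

After op 1 [order #1] limit_buy(price=95, qty=2): fills=none; bids=[#1:2@95] asks=[-]
After op 2 [order #2] limit_buy(price=101, qty=8): fills=none; bids=[#2:8@101 #1:2@95] asks=[-]
After op 3 [order #3] market_sell(qty=4): fills=#2x#3:4@101; bids=[#2:4@101 #1:2@95] asks=[-]
After op 4 [order #4] limit_buy(price=105, qty=7): fills=none; bids=[#4:7@105 #2:4@101 #1:2@95] asks=[-]
After op 5 [order #5] limit_sell(price=103, qty=8): fills=#4x#5:7@105; bids=[#2:4@101 #1:2@95] asks=[#5:1@103]
After op 6 [order #6] limit_sell(price=103, qty=5): fills=none; bids=[#2:4@101 #1:2@95] asks=[#5:1@103 #6:5@103]
After op 7 [order #7] market_sell(qty=6): fills=#2x#7:4@101 #1x#7:2@95; bids=[-] asks=[#5:1@103 #6:5@103]
After op 8 [order #8] limit_buy(price=95, qty=7): fills=none; bids=[#8:7@95] asks=[#5:1@103 #6:5@103]

Answer: BIDS (highest first):
  #8: 7@95
ASKS (lowest first):
  #5: 1@103
  #6: 5@103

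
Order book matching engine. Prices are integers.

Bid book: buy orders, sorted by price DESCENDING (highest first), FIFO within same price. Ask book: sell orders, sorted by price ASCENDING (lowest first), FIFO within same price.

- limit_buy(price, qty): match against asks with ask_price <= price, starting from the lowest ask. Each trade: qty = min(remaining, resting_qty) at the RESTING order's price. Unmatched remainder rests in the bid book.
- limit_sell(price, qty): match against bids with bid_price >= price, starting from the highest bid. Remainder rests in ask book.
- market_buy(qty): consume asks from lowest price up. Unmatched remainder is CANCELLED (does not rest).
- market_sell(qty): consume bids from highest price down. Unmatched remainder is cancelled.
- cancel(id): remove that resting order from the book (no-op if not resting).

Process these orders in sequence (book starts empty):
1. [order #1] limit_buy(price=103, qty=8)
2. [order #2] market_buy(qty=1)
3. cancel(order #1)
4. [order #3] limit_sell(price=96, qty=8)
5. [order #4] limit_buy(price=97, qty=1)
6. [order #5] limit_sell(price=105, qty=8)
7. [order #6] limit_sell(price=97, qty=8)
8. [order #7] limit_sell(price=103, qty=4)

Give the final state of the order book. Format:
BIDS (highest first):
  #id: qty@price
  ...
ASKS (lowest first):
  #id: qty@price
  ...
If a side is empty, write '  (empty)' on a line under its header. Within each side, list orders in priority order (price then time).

After op 1 [order #1] limit_buy(price=103, qty=8): fills=none; bids=[#1:8@103] asks=[-]
After op 2 [order #2] market_buy(qty=1): fills=none; bids=[#1:8@103] asks=[-]
After op 3 cancel(order #1): fills=none; bids=[-] asks=[-]
After op 4 [order #3] limit_sell(price=96, qty=8): fills=none; bids=[-] asks=[#3:8@96]
After op 5 [order #4] limit_buy(price=97, qty=1): fills=#4x#3:1@96; bids=[-] asks=[#3:7@96]
After op 6 [order #5] limit_sell(price=105, qty=8): fills=none; bids=[-] asks=[#3:7@96 #5:8@105]
After op 7 [order #6] limit_sell(price=97, qty=8): fills=none; bids=[-] asks=[#3:7@96 #6:8@97 #5:8@105]
After op 8 [order #7] limit_sell(price=103, qty=4): fills=none; bids=[-] asks=[#3:7@96 #6:8@97 #7:4@103 #5:8@105]

Answer: BIDS (highest first):
  (empty)
ASKS (lowest first):
  #3: 7@96
  #6: 8@97
  #7: 4@103
  #5: 8@105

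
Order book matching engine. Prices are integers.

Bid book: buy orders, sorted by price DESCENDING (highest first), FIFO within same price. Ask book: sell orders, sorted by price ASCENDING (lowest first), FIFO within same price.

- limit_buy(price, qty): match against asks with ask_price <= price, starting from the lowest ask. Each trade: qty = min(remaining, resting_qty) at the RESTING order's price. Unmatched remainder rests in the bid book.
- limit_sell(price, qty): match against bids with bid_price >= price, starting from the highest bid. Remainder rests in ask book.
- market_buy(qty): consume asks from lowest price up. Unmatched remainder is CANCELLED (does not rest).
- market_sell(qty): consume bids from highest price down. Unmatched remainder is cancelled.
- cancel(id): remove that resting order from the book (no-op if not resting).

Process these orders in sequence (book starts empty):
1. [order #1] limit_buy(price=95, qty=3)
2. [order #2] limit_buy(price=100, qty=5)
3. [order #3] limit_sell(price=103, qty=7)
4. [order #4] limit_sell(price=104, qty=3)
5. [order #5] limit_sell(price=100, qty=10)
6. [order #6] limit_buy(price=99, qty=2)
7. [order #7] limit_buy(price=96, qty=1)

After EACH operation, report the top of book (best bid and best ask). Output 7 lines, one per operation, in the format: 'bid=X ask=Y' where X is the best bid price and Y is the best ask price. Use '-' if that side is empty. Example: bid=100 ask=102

After op 1 [order #1] limit_buy(price=95, qty=3): fills=none; bids=[#1:3@95] asks=[-]
After op 2 [order #2] limit_buy(price=100, qty=5): fills=none; bids=[#2:5@100 #1:3@95] asks=[-]
After op 3 [order #3] limit_sell(price=103, qty=7): fills=none; bids=[#2:5@100 #1:3@95] asks=[#3:7@103]
After op 4 [order #4] limit_sell(price=104, qty=3): fills=none; bids=[#2:5@100 #1:3@95] asks=[#3:7@103 #4:3@104]
After op 5 [order #5] limit_sell(price=100, qty=10): fills=#2x#5:5@100; bids=[#1:3@95] asks=[#5:5@100 #3:7@103 #4:3@104]
After op 6 [order #6] limit_buy(price=99, qty=2): fills=none; bids=[#6:2@99 #1:3@95] asks=[#5:5@100 #3:7@103 #4:3@104]
After op 7 [order #7] limit_buy(price=96, qty=1): fills=none; bids=[#6:2@99 #7:1@96 #1:3@95] asks=[#5:5@100 #3:7@103 #4:3@104]

Answer: bid=95 ask=-
bid=100 ask=-
bid=100 ask=103
bid=100 ask=103
bid=95 ask=100
bid=99 ask=100
bid=99 ask=100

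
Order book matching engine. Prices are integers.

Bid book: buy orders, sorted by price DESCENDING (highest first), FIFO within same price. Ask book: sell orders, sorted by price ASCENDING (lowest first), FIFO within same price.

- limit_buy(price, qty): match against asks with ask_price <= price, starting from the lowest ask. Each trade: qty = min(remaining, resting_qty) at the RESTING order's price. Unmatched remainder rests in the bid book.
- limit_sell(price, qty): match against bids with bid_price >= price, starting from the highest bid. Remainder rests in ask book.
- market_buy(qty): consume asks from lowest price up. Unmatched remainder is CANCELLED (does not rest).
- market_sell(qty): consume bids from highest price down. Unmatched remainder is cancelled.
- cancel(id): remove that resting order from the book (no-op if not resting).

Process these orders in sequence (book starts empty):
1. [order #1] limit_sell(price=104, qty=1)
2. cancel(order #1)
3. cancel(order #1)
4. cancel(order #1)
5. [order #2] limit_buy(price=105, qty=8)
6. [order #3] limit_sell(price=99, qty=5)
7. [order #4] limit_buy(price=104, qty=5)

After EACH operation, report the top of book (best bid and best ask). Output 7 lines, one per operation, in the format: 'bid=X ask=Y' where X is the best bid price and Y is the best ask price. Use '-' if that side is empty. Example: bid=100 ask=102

Answer: bid=- ask=104
bid=- ask=-
bid=- ask=-
bid=- ask=-
bid=105 ask=-
bid=105 ask=-
bid=105 ask=-

Derivation:
After op 1 [order #1] limit_sell(price=104, qty=1): fills=none; bids=[-] asks=[#1:1@104]
After op 2 cancel(order #1): fills=none; bids=[-] asks=[-]
After op 3 cancel(order #1): fills=none; bids=[-] asks=[-]
After op 4 cancel(order #1): fills=none; bids=[-] asks=[-]
After op 5 [order #2] limit_buy(price=105, qty=8): fills=none; bids=[#2:8@105] asks=[-]
After op 6 [order #3] limit_sell(price=99, qty=5): fills=#2x#3:5@105; bids=[#2:3@105] asks=[-]
After op 7 [order #4] limit_buy(price=104, qty=5): fills=none; bids=[#2:3@105 #4:5@104] asks=[-]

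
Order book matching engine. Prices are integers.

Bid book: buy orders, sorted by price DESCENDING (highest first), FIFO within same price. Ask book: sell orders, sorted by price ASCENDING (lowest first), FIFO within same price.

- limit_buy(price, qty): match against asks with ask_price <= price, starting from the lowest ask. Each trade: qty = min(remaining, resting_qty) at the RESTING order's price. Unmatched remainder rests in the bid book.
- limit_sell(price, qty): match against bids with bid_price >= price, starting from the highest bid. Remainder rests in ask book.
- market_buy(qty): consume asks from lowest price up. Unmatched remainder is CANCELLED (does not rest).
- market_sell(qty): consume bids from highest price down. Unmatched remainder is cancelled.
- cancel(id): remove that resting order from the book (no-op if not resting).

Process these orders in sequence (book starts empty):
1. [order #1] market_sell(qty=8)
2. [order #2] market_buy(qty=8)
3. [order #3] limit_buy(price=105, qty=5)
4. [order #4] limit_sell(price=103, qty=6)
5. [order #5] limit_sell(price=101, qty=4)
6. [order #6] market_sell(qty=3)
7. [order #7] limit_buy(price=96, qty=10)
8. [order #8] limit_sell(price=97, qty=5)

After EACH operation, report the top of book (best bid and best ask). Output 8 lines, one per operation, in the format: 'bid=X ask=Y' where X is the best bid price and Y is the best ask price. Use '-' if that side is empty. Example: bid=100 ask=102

Answer: bid=- ask=-
bid=- ask=-
bid=105 ask=-
bid=- ask=103
bid=- ask=101
bid=- ask=101
bid=96 ask=101
bid=96 ask=97

Derivation:
After op 1 [order #1] market_sell(qty=8): fills=none; bids=[-] asks=[-]
After op 2 [order #2] market_buy(qty=8): fills=none; bids=[-] asks=[-]
After op 3 [order #3] limit_buy(price=105, qty=5): fills=none; bids=[#3:5@105] asks=[-]
After op 4 [order #4] limit_sell(price=103, qty=6): fills=#3x#4:5@105; bids=[-] asks=[#4:1@103]
After op 5 [order #5] limit_sell(price=101, qty=4): fills=none; bids=[-] asks=[#5:4@101 #4:1@103]
After op 6 [order #6] market_sell(qty=3): fills=none; bids=[-] asks=[#5:4@101 #4:1@103]
After op 7 [order #7] limit_buy(price=96, qty=10): fills=none; bids=[#7:10@96] asks=[#5:4@101 #4:1@103]
After op 8 [order #8] limit_sell(price=97, qty=5): fills=none; bids=[#7:10@96] asks=[#8:5@97 #5:4@101 #4:1@103]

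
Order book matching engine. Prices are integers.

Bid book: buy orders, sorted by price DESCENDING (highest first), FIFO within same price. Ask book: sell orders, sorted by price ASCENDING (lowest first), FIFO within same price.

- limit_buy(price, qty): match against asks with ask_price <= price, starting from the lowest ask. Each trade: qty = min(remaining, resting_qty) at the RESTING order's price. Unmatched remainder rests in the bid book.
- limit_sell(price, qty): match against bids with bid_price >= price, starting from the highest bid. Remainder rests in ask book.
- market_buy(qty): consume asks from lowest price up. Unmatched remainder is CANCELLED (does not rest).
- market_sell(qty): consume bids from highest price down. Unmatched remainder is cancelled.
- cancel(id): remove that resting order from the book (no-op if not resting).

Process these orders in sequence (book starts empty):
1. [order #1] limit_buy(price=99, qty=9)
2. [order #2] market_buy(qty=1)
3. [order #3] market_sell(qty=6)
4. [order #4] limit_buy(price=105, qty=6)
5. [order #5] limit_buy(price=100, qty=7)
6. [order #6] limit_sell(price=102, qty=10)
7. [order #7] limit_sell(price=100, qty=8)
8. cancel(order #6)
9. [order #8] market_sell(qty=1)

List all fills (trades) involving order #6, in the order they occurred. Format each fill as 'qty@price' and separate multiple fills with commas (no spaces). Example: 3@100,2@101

After op 1 [order #1] limit_buy(price=99, qty=9): fills=none; bids=[#1:9@99] asks=[-]
After op 2 [order #2] market_buy(qty=1): fills=none; bids=[#1:9@99] asks=[-]
After op 3 [order #3] market_sell(qty=6): fills=#1x#3:6@99; bids=[#1:3@99] asks=[-]
After op 4 [order #4] limit_buy(price=105, qty=6): fills=none; bids=[#4:6@105 #1:3@99] asks=[-]
After op 5 [order #5] limit_buy(price=100, qty=7): fills=none; bids=[#4:6@105 #5:7@100 #1:3@99] asks=[-]
After op 6 [order #6] limit_sell(price=102, qty=10): fills=#4x#6:6@105; bids=[#5:7@100 #1:3@99] asks=[#6:4@102]
After op 7 [order #7] limit_sell(price=100, qty=8): fills=#5x#7:7@100; bids=[#1:3@99] asks=[#7:1@100 #6:4@102]
After op 8 cancel(order #6): fills=none; bids=[#1:3@99] asks=[#7:1@100]
After op 9 [order #8] market_sell(qty=1): fills=#1x#8:1@99; bids=[#1:2@99] asks=[#7:1@100]

Answer: 6@105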